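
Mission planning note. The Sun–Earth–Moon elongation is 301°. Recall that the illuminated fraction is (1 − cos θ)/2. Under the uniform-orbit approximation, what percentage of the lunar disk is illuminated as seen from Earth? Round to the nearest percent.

24%

Half-versine of 301°: (1 − 0.515)/2 = 0.242, i.e. 24%.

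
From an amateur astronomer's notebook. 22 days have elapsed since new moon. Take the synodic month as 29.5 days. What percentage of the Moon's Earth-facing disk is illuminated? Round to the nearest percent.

51%

Phase angle: θ = 360°·(22 d)/(29.5 d) = 268.5°.
With cos θ = (-0.027), the lit fraction is (1 − (-0.027))/2 ≈ 0.513, so 51%.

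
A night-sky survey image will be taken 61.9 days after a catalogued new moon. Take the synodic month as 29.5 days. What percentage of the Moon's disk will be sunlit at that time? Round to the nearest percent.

9%

61.9 d spans 2 complete synodic months (2 × 29.5 = 59.00 d) plus 2.90 d.
Phase angle: θ = 360°·(2.90 d)/(29.5 d) = 35.4°.
With cos θ = 0.815, the lit fraction is (1 − 0.815)/2 ≈ 0.092, so 9%.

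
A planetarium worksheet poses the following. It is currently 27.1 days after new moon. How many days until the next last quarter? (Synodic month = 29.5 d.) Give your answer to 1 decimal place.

Last quarter is 0.75 of the way through the cycle: age 0.75 × 29.5 = 22.125 d.
Already past this cycle's last quarter; the next is at 22.125 + 29.5 = 51.625 d, so 51.625 − 27.1 = 24.525 days.

24.5 days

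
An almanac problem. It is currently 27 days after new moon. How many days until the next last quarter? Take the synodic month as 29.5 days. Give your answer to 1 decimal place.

Last quarter occurs at elongation 270°, i.e. at age 29.5 × 270/360 = 22.125 d.
Already past this cycle's last quarter; the next is at 22.125 + 29.5 = 51.625 d, so 51.625 − 27 = 24.625 days.

24.6 days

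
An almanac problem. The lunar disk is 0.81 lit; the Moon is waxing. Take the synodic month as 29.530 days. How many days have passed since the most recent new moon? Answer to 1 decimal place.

From f = (1 − cos θ)/2: cos θ = 1 − 2×0.81 = -0.620; arccos → 128.3°.
The Moon is waxing (0°–180°), so θ = 128.3° directly.
Age = 29.530 × 128.3°/360° ≈ 10.53 days.

10.5 days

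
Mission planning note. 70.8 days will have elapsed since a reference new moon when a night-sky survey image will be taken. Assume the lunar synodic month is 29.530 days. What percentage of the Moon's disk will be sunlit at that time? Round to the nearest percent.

Reduce mod P: 70.8 − 2×29.530 = 11.74 d into the current lunation.
Phase angle: θ = 360°·(11.74 d)/(29.530 d) = 143.1°.
cos 143.1° = (-0.800), so f = (1 − (-0.800))/2 = 0.900, so 90%.

90%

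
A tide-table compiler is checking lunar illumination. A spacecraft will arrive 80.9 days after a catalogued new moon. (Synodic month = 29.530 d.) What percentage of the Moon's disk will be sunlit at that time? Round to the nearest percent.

80.9 d spans 2 complete synodic months (2 × 29.530 = 59.06 d) plus 21.84 d.
Phase angle: θ = 360°·(21.84 d)/(29.530 d) = 266.3°.
Illuminated fraction = (1 − cos 266.3°)/2 = (1 − (-0.065))/2 ≈ 0.533, so 53%.

53%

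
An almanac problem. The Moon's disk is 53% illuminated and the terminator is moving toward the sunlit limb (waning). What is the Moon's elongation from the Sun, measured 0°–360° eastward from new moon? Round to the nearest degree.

From f = (1 − cos θ)/2: cos θ = 1 − 2×0.53 = -0.060; arccos → 93.4°.
A waning Moon lies in 180°–360°, so θ = 360° − 93.4° = 266.6°.

267°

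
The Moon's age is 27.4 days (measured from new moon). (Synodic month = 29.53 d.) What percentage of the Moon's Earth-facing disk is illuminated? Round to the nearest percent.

5%

The Moon has covered 27.4/29.53 of its cycle, so θ ≈ 360° × 27.4/29.53 = 334.0°.
cos 334.0° = 0.899, so f = (1 − 0.899)/2 = 0.050, so 5%.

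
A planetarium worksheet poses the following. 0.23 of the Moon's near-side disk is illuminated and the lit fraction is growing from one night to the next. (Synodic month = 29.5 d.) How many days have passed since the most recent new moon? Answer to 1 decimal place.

4.7 days

cos θ = 1 − 2f = 0.540, giving a principal value of 57.3°.
The Moon is waxing (0°–180°), so θ = 57.3° directly.
That fraction of the synodic month is 57.3/360 × 29.5 d ≈ 4.70 d.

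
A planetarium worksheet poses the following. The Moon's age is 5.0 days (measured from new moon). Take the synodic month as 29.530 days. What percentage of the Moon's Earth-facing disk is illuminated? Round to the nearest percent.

26%

The Moon has covered 5.0/29.530 of its cycle, so θ ≈ 360° × 5.0/29.530 = 61.0°.
With cos θ = 0.485, the lit fraction is (1 − 0.485)/2 ≈ 0.257, so 26%.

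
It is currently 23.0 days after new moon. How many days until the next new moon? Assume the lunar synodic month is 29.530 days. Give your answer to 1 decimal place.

6.5 days

The next new moon completes the synodic month: 29.530 − 23.0 = 6.530 days.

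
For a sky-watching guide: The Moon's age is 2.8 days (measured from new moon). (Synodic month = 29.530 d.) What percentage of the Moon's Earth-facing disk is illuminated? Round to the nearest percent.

9%

Phase angle: θ = 360°·(2.8 d)/(29.530 d) = 34.1°.
With cos θ = 0.828, the lit fraction is (1 − 0.828)/2 ≈ 0.086, so 9%.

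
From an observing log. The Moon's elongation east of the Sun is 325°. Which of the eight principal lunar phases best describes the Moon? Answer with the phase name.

waning crescent

The waning crescent sector spans roughly 292°–338°; 325° falls inside it.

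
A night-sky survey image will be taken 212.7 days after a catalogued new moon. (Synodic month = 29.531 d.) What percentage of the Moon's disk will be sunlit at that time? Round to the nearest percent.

35%

212.7 d spans 7 complete synodic months (7 × 29.531 = 206.72 d) plus 5.98 d.
The Moon has covered 5.98/29.531 of its cycle, so θ ≈ 360° × 5.98/29.531 = 72.9°.
Illuminated fraction = (1 − cos 72.9°)/2 = (1 − 0.293)/2 ≈ 0.353, so 35%.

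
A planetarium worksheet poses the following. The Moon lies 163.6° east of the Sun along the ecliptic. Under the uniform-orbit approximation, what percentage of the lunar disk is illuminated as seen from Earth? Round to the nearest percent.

98%

f = (1 − cos 163.6°)/2 = (1 − (-0.959))/2 ≈ 0.980, i.e. 98%.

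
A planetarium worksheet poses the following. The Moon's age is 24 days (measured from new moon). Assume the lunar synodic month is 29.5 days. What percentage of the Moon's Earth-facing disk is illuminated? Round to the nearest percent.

31%

Phase angle: θ = 360°·(24 d)/(29.5 d) = 292.9°.
Illuminated fraction = (1 − cos 292.9°)/2 = (1 − 0.389)/2 ≈ 0.306, so 31%.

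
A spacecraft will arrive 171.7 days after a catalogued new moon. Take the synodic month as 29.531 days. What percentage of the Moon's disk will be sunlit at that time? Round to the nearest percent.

171.7 d spans 5 complete synodic months (5 × 29.531 = 147.66 d) plus 24.04 d.
Elongation θ = 360° × 24.04/29.531 ≈ 293.1°.
Illuminated fraction = (1 − cos 293.1°)/2 = (1 − 0.393)/2 ≈ 0.304, so 30%.

30%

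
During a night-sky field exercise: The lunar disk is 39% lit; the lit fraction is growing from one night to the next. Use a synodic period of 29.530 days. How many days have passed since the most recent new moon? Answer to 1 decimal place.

cos θ = 1 − 2f = 0.220, giving a principal value of 77.3°.
Waxing ⇒ before full, so θ = 77.3°.
At 360°/29.530 d per day, 77.3° corresponds to 6.34 days.

6.3 days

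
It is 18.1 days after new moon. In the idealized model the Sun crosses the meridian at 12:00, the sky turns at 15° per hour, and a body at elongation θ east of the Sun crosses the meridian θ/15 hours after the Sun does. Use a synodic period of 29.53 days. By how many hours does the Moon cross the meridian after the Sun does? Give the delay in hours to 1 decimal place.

14.7 h

Phase angle: θ = 360°·(18.1 d)/(29.53 d) = 220.7°.
The Moon trails the Sun by θ/15 = 220.7/15 ≈ 14.71 hours.
So the Moon crosses the meridian 14.71 h after the Sun.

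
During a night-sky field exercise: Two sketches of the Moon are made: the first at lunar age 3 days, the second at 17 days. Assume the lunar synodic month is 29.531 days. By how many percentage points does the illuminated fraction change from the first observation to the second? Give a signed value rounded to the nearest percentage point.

θ₁ = 360° × 3/29.531 = 36.6°, f₁ = (1 − cos θ₁)/2 = 0.098.
θ₂ = 360° × 17/29.531 = 207.2°, f₂ = (1 − cos θ₂)/2 = 0.945.
Change = f₂ − f₁ = +0.846 → +85 percentage points.

+85 pp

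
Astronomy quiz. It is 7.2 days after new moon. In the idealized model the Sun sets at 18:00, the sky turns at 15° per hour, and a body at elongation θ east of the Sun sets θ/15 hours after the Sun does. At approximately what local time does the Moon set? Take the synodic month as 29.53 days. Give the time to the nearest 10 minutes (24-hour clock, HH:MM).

23:50

The Moon has covered 7.2/29.53 of its cycle, so θ ≈ 360° × 7.2/29.53 = 87.8°.
At 15° of sky rotation per hour, 87.8° corresponds to a 5.85 h lag.
18:00 + 5.852 h ≈ 23:51 → 23:50 to the nearest ten minutes.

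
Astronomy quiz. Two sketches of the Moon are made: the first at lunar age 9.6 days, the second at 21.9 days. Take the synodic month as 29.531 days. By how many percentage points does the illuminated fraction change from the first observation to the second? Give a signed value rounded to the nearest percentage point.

First observation: θ = 360°·9.6/29.531 = 117.0°, so f = 0.727.
Second observation: θ = 267.0°, f = 0.526.
Δf = 0.526 − 0.727 = -0.201, i.e. -20 pp.

-20 percentage points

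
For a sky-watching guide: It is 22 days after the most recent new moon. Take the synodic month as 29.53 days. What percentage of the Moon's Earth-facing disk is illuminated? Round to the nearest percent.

52%

The Moon has covered 22/29.53 of its cycle, so θ ≈ 360° × 22/29.53 = 268.2°.
cos 268.2° = (-0.031), so f = (1 − (-0.031))/2 = 0.516, so 52%.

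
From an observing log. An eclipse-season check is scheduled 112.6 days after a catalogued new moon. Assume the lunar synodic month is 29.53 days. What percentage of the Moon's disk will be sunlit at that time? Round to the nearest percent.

31%

112.6/29.53 = 3.813 lunations, so 3 complete cycles and 24.01 d into the next.
Phase angle: θ = 360°·(24.01 d)/(29.53 d) = 292.7°.
cos 292.7° = 0.386, so f = (1 − 0.386)/2 = 0.307, so 31%.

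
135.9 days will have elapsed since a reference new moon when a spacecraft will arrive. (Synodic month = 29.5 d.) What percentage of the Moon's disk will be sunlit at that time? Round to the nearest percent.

89%

Reduce mod P: 135.9 − 4×29.5 = 17.90 d into the current lunation.
Phase angle: θ = 360°·(17.90 d)/(29.5 d) = 218.4°.
cos 218.4° = (-0.783), so f = (1 − (-0.783))/2 = 0.892, so 89%.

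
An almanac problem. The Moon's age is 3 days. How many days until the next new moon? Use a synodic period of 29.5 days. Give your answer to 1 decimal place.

26.5 days

One full lunation from the last new moon is 29.5 d; remaining = 29.5 − 3 = 26.500 d.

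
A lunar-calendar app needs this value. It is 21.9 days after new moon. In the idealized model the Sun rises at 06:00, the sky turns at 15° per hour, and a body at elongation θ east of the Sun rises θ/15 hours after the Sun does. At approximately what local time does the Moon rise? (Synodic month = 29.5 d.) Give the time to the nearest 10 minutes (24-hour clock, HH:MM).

23:50

Phase angle: θ = 360°·(21.9 d)/(29.5 d) = 267.3°.
The Moon trails the Sun by θ/15 = 267.3/15 ≈ 17.82 hours.
06:00 + 17.817 h ≈ 23:49 → 23:50 to the nearest ten minutes.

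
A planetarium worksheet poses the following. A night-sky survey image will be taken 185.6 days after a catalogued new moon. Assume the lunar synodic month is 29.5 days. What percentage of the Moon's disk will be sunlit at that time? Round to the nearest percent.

63%

Reduce mod P: 185.6 − 6×29.5 = 8.60 d into the current lunation.
Elongation θ = 360° × 8.60/29.5 ≈ 104.9°.
cos 104.9° = (-0.258), so f = (1 − (-0.258))/2 = 0.629, so 63%.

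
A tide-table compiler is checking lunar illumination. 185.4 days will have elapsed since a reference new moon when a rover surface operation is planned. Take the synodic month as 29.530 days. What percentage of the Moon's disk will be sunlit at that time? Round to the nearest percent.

Reduce mod P: 185.4 − 6×29.530 = 8.22 d into the current lunation.
Phase angle: θ = 360°·(8.22 d)/(29.530 d) = 100.2°.
With cos θ = (-0.177), the lit fraction is (1 − (-0.177))/2 ≈ 0.589, so 59%.

59%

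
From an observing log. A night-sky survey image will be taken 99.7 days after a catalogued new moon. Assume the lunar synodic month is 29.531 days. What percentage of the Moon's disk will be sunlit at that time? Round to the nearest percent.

86%

Reduce mod P: 99.7 − 3×29.531 = 11.11 d into the current lunation.
Phase angle: θ = 360°·(11.11 d)/(29.531 d) = 135.4°.
Illuminated fraction = (1 − cos 135.4°)/2 = (1 − (-0.712))/2 ≈ 0.856, so 86%.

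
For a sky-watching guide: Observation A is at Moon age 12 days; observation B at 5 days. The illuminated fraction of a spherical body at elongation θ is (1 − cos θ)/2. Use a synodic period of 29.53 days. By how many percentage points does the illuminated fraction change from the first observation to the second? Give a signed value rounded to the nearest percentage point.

First observation: θ = 360°·12/29.53 = 146.3°, so f = 0.916.
Second observation: θ = 61.0°, f = 0.257.
Δf = 0.257 − 0.916 = -0.659, i.e. -66 pp.

-66 percentage points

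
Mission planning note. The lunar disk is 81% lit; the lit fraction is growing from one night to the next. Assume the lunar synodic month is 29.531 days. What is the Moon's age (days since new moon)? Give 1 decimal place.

cos θ = 1 − 2f = -0.620, giving a principal value of 128.3°.
Waxing ⇒ before full, so θ = 128.3°.
Age = 29.531 × 128.3°/360° ≈ 10.53 days.

10.5 days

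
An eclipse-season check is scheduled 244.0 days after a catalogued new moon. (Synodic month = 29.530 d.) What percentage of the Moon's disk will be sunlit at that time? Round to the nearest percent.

244.0 d spans 8 complete synodic months (8 × 29.530 = 236.24 d) plus 7.76 d.
The Moon has covered 7.76/29.530 of its cycle, so θ ≈ 360° × 7.76/29.530 = 94.6°.
cos 94.6° = (-0.080), so f = (1 − (-0.080))/2 = 0.540, so 54%.

54%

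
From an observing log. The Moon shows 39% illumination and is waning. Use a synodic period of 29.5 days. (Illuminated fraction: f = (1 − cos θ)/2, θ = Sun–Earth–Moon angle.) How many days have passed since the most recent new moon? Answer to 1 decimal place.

23.2 days

cos θ = 1 − 2f = 0.220, giving a principal value of 77.3°.
Since the Moon is past full (waning), take the reflex angle: θ = 360° − 77.3° = 282.7°.
At 360°/29.5 d per day, 282.7° corresponds to 23.17 days.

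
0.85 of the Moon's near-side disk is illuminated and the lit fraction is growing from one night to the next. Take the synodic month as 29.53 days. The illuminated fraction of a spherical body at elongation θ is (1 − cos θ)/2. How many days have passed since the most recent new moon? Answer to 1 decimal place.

11.0 days

From f = (1 − cos θ)/2: cos θ = 1 − 2×0.85 = -0.700; arccos → 134.4°.
The Moon is waxing (0°–180°), so θ = 134.4° directly.
At 360°/29.53 d per day, 134.4° corresponds to 11.03 days.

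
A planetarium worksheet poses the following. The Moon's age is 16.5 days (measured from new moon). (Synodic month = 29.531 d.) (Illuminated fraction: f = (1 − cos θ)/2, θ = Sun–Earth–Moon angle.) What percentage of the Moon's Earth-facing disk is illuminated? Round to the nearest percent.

Phase angle: θ = 360°·(16.5 d)/(29.531 d) = 201.1°.
cos 201.1° = (-0.933), so f = (1 − (-0.933))/2 = 0.966, so 97%.

97%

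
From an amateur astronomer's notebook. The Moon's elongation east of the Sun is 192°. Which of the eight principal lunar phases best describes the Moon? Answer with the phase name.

full moon

The full moon sector spans roughly 158°–202°; 192° falls inside it.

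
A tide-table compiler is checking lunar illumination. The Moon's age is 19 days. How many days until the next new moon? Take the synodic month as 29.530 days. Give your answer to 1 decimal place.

10.5 days

One full lunation from the last new moon is 29.530 d; remaining = 29.530 − 19 = 10.530 d.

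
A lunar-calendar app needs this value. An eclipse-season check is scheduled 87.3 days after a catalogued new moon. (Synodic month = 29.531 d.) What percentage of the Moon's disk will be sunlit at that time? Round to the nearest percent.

Reduce mod P: 87.3 − 2×29.531 = 28.24 d into the current lunation.
Phase angle: θ = 360°·(28.24 d)/(29.531 d) = 344.2°.
cos 344.2° = 0.962, so f = (1 − 0.962)/2 = 0.019, so 2%.

2%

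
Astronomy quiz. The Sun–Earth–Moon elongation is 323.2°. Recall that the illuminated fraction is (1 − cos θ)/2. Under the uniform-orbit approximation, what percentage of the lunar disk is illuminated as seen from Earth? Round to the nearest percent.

Half-versine of 323.2°: (1 − 0.801)/2 = 0.100, i.e. 10%.

10%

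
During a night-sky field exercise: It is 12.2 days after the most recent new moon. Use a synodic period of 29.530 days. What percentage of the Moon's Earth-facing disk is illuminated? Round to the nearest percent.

93%

The Moon has covered 12.2/29.530 of its cycle, so θ ≈ 360° × 12.2/29.530 = 148.7°.
Illuminated fraction = (1 − cos 148.7°)/2 = (1 − (-0.855))/2 ≈ 0.927, so 93%.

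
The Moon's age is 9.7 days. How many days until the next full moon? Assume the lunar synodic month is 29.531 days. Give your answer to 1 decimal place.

Full moon occurs at elongation 180°, i.e. at age 29.531 × 180/360 = 14.765 d.
That is 14.765 − 9.7 = 5.066 days ahead.

5.1 days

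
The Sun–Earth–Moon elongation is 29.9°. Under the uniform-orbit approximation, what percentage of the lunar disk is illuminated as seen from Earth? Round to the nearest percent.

Half-versine of 29.9°: (1 − 0.867)/2 = 0.067, i.e. 7%.

7%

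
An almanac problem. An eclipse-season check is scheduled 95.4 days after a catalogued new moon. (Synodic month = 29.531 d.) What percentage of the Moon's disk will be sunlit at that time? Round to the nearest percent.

44%

Reduce mod P: 95.4 − 3×29.531 = 6.81 d into the current lunation.
Elongation θ = 360° × 6.81/29.531 ≈ 83.0°.
With cos θ = 0.122, the lit fraction is (1 − 0.122)/2 ≈ 0.439, so 44%.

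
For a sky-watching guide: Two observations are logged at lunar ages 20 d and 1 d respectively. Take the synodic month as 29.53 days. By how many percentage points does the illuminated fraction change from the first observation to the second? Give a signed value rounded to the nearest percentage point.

-71 pp

First observation: θ = 360°·20/29.53 = 243.8°, so f = 0.721.
Second observation: θ = 12.2°, f = 0.011.
Δf = 0.011 − 0.721 = -0.709, i.e. -71 pp.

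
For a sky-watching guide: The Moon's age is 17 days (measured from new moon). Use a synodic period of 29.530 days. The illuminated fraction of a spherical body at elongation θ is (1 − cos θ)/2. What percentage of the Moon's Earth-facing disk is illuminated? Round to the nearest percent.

The Moon has covered 17/29.530 of its cycle, so θ ≈ 360° × 17/29.530 = 207.2°.
cos 207.2° = (-0.889), so f = (1 − (-0.889))/2 = 0.945, so 94%.

94%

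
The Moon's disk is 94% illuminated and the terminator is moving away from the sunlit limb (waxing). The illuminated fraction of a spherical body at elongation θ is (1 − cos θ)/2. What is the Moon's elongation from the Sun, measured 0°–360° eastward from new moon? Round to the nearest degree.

cos θ = 1 − 2f = -0.880, giving a principal value of 151.6°.
Waxing ⇒ before full, so θ = 151.6°.

152°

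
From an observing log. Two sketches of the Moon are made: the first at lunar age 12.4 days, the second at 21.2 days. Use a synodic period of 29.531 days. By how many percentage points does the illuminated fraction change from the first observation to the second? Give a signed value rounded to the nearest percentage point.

First observation: θ = 360°·12.4/29.531 = 151.2°, so f = 0.938.
Second observation: θ = 258.4°, f = 0.600.
Δf = 0.600 − 0.938 = -0.338, i.e. -34 pp.

-34 pp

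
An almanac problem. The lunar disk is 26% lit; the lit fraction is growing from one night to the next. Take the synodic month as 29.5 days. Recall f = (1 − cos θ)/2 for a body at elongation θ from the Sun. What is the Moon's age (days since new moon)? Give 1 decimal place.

Invert f = (1 − cos θ)/2 to get cos θ = 1 − 2(0.26) = 0.480, hence θ₀ = arccos 0.480 = 61.3°.
Before full moon the principal value applies: θ = 61.3°.
Age = 29.5 × 61.3°/360° ≈ 5.02 days.

5.0 days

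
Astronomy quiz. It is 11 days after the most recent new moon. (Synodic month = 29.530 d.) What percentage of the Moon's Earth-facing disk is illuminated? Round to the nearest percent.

Phase angle: θ = 360°·(11 d)/(29.530 d) = 134.1°.
Illuminated fraction = (1 − cos 134.1°)/2 = (1 − (-0.696))/2 ≈ 0.848, so 85%.

85%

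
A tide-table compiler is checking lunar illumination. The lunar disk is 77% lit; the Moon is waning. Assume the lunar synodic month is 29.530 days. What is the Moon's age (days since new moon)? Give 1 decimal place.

cos θ = 1 − 2f = -0.540, giving a principal value of 122.7°.
Since the Moon is past full (waning), take the reflex angle: θ = 360° − 122.7° = 237.3°.
Age = 29.530 × 237.3°/360° ≈ 19.47 days.

19.5 days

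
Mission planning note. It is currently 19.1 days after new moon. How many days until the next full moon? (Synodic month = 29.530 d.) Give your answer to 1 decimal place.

25.2 days

Full moon occurs at elongation 180°, i.e. at age 29.530 × 180/360 = 14.765 d.
This lunation's full moon (14.765 d) has passed, so add one period: 44.295 − 19.1 = 25.195 days.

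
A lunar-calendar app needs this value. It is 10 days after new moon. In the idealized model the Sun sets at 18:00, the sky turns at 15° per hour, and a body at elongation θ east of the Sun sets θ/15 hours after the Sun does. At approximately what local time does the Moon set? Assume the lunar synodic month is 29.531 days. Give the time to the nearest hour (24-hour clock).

Elongation θ = 360° × 10/29.531 ≈ 121.9°.
At 15° of sky rotation per hour, 121.9° corresponds to a 8.13 h lag.
18:00 + 8.13 h ≈ 02:08 → 02:00 to the nearest hour.

02:00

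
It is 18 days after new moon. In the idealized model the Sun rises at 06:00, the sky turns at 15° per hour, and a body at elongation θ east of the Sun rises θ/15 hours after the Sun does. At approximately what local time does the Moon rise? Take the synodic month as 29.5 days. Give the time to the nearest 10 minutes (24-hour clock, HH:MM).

20:40

The Moon has covered 18/29.5 of its cycle, so θ ≈ 360° × 18/29.5 = 219.7°.
The Moon trails the Sun by θ/15 = 219.7/15 ≈ 14.64 hours.
06:00 + 14.644 h ≈ 20:39 → 20:40 to the nearest ten minutes.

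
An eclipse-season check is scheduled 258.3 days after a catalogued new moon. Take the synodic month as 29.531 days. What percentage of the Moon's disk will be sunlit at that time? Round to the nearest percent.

258.3/29.531 = 8.747 lunations, so 8 complete cycles and 22.05 d into the next.
Elongation θ = 360° × 22.05/29.531 ≈ 268.8°.
cos 268.8° = (-0.020), so f = (1 − (-0.020))/2 = 0.510, so 51%.

51%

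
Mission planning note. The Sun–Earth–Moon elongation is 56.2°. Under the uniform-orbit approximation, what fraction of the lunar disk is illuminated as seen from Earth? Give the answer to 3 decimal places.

0.222

cos 56.2° = 0.556, so f = (1 − 0.556)/2 = 0.222.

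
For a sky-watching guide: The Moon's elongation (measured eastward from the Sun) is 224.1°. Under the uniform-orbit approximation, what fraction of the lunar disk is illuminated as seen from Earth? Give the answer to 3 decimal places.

0.859

f = (1 − cos 224.1°)/2 = (1 − (-0.718))/2 ≈ 0.859.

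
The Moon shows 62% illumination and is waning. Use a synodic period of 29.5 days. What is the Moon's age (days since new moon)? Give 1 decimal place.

cos θ = 1 − 2f = -0.240, giving a principal value of 103.9°.
Waning ⇒ past full, so θ = 360° − 103.9° = 256.1°.
That fraction of the synodic month is 256.1/360 × 29.5 d ≈ 20.99 d.

21.0 days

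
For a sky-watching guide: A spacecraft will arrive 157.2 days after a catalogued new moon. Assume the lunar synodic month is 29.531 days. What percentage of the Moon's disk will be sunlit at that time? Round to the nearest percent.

72%

157.2/29.531 = 5.323 lunations, so 5 complete cycles and 9.54 d into the next.
Phase angle: θ = 360°·(9.54 d)/(29.531 d) = 116.4°.
cos 116.4° = (-0.444), so f = (1 − (-0.444))/2 = 0.722, so 72%.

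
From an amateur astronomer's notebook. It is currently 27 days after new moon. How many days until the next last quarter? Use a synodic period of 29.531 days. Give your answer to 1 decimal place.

24.7 days

Last quarter is 0.75 of the way through the cycle: age 0.75 × 29.531 = 22.148 d.
This lunation's last quarter (22.148 d) has passed, so add one period: 51.679 − 27 = 24.679 days.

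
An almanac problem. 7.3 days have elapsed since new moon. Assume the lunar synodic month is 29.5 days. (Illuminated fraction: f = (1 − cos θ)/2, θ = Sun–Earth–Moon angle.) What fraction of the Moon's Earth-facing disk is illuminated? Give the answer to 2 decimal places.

The Moon has covered 7.3/29.5 of its cycle, so θ ≈ 360° × 7.3/29.5 = 89.1°.
With cos θ = 0.016, the lit fraction is (1 − 0.016)/2 ≈ 0.492.

0.49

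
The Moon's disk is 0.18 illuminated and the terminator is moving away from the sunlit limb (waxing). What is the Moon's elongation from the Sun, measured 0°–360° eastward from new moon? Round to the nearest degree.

cos θ = 1 − 2f = 0.640, giving a principal value of 50.2°.
Waxing ⇒ before full, so θ = 50.2°.

50°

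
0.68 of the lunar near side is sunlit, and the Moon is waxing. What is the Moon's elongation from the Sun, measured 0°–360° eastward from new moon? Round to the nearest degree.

111°

cos θ = 1 − 2f = -0.360, giving a principal value of 111.1°.
Waxing ⇒ before full, so θ = 111.1°.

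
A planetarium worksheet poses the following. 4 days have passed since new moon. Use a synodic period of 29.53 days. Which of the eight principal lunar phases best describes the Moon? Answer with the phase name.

θ ≈ 360° × 4/29.53 = 49°, which falls in the waxing crescent sector.

waxing crescent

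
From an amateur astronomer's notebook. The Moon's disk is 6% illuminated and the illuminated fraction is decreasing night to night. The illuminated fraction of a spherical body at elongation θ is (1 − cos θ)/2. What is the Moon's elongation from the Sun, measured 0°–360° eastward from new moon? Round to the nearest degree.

Invert f = (1 − cos θ)/2 to get cos θ = 1 − 2(0.06) = 0.880, hence θ₀ = arccos 0.880 = 28.4°.
Since the Moon is past full (waning), take the reflex angle: θ = 360° − 28.4° = 331.6°.

332°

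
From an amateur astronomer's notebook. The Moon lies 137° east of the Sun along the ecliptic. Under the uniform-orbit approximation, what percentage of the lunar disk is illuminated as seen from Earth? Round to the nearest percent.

cos 137° = (-0.731), so f = (1 − (-0.731))/2 = 0.866, i.e. 87%.

87%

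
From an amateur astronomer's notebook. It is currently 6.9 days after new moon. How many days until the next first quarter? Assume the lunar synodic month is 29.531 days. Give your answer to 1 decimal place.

First quarter occurs at elongation 90°, i.e. at age 29.531 × 90/360 = 7.383 d.
So 0.483 days remain (7.383 − 6.9).

0.5 days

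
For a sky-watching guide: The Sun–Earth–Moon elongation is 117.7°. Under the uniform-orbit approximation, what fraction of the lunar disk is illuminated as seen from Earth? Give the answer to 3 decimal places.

f = (1 − cos 117.7°)/2 = (1 − (-0.465))/2 ≈ 0.732.

0.732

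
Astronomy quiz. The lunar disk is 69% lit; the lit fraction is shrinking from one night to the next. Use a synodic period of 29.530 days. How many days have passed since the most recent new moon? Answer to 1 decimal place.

cos θ = 1 − 2f = -0.380, giving a principal value of 112.3°.
Since the Moon is past full (waning), take the reflex angle: θ = 360° − 112.3° = 247.7°.
That fraction of the synodic month is 247.7/360 × 29.530 d ≈ 20.32 d.

20.3 days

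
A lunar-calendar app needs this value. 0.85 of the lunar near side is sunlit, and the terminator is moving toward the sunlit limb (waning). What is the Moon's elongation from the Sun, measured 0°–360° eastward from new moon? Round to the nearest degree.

226°

Invert f = (1 − cos θ)/2 to get cos θ = 1 − 2(0.85) = -0.700, hence θ₀ = arccos -0.700 = 134.4°.
Waning ⇒ past full, so θ = 360° − 134.4° = 225.6°.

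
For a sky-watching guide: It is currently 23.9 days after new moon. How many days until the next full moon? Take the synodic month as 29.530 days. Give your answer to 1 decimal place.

Full moon is 0.5 of the way through the cycle: age 0.5 × 29.530 = 14.765 d.
This lunation's full moon (14.765 d) has passed, so add one period: 44.295 − 23.9 = 20.395 days.

20.4 days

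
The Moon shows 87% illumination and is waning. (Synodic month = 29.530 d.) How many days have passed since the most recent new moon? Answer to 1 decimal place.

Invert f = (1 − cos θ)/2 to get cos θ = 1 − 2(0.87) = -0.740, hence θ₀ = arccos -0.740 = 137.7°.
A waning Moon lies in 180°–360°, so θ = 360° − 137.7° = 222.3°.
That fraction of the synodic month is 222.3/360 × 29.530 d ≈ 18.23 d.

18.2 days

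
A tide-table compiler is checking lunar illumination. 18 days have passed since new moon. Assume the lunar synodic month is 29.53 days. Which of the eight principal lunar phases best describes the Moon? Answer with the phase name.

waning gibbous

θ ≈ 360° × 18/29.53 = 219°, which falls in the waning gibbous sector.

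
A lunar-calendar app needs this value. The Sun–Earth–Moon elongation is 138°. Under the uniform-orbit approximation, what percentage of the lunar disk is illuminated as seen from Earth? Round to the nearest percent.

cos 138° = (-0.743), so f = (1 − (-0.743))/2 = 0.872, i.e. 87%.

87%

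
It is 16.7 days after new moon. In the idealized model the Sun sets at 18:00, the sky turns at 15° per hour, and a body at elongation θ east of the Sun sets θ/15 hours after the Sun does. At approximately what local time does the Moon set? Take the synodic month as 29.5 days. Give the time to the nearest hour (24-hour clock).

The Moon has covered 16.7/29.5 of its cycle, so θ ≈ 360° × 16.7/29.5 = 203.8°.
The Moon trails the Sun by θ/15 = 203.8/15 ≈ 13.59 hours.
18:00 + 13.59 h ≈ 07:35 → 08:00 to the nearest hour.

08:00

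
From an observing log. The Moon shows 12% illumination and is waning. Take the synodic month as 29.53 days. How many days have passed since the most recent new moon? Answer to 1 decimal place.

From f = (1 − cos θ)/2: cos θ = 1 − 2×0.12 = 0.760; arccos → 40.5°.
Since the Moon is past full (waning), take the reflex angle: θ = 360° − 40.5° = 319.5°.
Age = 29.53 × 319.5°/360° ≈ 26.20 days.

26.2 days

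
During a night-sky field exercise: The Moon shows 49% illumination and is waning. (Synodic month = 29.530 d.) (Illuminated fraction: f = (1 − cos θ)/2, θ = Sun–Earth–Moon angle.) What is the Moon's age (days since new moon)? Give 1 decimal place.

Invert f = (1 − cos θ)/2 to get cos θ = 1 − 2(0.49) = 0.020, hence θ₀ = arccos 0.020 = 88.9°.
A waning Moon lies in 180°–360°, so θ = 360° − 88.9° = 271.1°.
That fraction of the synodic month is 271.1/360 × 29.530 d ≈ 22.24 d.

22.2 days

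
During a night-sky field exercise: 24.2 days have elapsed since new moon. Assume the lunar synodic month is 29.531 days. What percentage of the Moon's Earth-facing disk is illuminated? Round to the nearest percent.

Phase angle: θ = 360°·(24.2 d)/(29.531 d) = 295.0°.
cos 295.0° = 0.423, so f = (1 − 0.423)/2 = 0.289, so 29%.

29%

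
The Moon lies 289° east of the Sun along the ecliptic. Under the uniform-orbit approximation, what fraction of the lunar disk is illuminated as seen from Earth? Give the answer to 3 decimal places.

0.337

Half-versine of 289°: (1 − 0.326)/2 = 0.337.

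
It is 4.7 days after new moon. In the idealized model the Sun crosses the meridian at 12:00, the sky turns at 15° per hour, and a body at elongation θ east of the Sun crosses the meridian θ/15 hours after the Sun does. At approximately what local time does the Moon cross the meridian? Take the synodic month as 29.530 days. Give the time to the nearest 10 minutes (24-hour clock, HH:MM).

15:50

Phase angle: θ = 360°·(4.7 d)/(29.530 d) = 57.3°.
Delay after the Sun = 57.3° / (15°/h) ≈ 3.82 h.
12:00 + 3.820 h ≈ 15:49 → 15:50 to the nearest ten minutes.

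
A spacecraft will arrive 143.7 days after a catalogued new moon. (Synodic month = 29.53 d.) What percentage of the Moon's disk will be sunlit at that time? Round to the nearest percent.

17%

143.7 d spans 4 complete synodic months (4 × 29.53 = 118.12 d) plus 25.58 d.
Phase angle: θ = 360°·(25.58 d)/(29.53 d) = 311.8°.
With cos θ = 0.667, the lit fraction is (1 − 0.667)/2 ≈ 0.166, so 17%.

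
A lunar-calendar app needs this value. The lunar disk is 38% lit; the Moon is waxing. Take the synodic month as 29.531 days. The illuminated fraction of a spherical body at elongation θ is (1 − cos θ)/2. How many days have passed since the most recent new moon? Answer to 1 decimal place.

From f = (1 − cos θ)/2: cos θ = 1 − 2×0.38 = 0.240; arccos → 76.1°.
Waxing ⇒ before full, so θ = 76.1°.
That fraction of the synodic month is 76.1/360 × 29.531 d ≈ 6.24 d.

6.2 days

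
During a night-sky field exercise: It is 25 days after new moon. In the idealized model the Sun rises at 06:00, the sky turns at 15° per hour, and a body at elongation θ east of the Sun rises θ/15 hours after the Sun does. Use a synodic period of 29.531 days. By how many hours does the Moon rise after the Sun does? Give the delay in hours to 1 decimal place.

20.3 h

Phase angle: θ = 360°·(25 d)/(29.531 d) = 304.8°.
Delay after the Sun = 304.8° / (15°/h) ≈ 20.32 h.
So the Moon rises 20.32 h after the Sun.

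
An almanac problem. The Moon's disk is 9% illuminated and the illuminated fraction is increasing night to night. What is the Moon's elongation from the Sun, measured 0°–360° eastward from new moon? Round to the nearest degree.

35°

From f = (1 − cos θ)/2: cos θ = 1 − 2×0.09 = 0.820; arccos → 34.9°.
Waxing ⇒ before full, so θ = 34.9°.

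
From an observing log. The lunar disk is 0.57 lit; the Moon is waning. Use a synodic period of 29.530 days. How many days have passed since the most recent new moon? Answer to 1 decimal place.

21.5 days

cos θ = 1 − 2f = -0.140, giving a principal value of 98.0°.
Waning ⇒ past full, so θ = 360° − 98.0° = 262.0°.
Age = 29.530 × 262.0°/360° ≈ 21.49 days.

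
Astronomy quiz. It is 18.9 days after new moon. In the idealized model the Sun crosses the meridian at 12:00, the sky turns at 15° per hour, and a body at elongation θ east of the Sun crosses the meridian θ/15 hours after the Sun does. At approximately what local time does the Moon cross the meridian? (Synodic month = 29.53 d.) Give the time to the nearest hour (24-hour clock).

Elongation θ = 360° × 18.9/29.53 ≈ 230.4°.
The Moon trails the Sun by θ/15 = 230.4/15 ≈ 15.36 hours.
12:00 + 15.36 h ≈ 03:22 → 03:00 to the nearest hour.

03:00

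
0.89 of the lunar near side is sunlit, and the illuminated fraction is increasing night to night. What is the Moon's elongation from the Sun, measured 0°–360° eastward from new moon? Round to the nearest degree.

141°

Invert f = (1 − cos θ)/2 to get cos θ = 1 − 2(0.89) = -0.780, hence θ₀ = arccos -0.780 = 141.3°.
The Moon is waxing (0°–180°), so θ = 141.3° directly.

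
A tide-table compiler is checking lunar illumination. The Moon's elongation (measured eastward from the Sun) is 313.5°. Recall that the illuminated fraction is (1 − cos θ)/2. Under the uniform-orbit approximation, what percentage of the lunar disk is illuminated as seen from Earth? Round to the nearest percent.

16%

cos 313.5° = 0.688, so f = (1 − 0.688)/2 = 0.156, i.e. 16%.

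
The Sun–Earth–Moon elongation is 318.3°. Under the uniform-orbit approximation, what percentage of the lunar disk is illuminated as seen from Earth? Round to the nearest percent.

13%

Half-versine of 318.3°: (1 − 0.747)/2 = 0.127, i.e. 13%.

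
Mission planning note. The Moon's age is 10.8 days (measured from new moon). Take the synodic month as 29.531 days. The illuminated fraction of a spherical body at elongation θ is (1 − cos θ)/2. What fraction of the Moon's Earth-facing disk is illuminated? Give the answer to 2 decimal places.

The Moon has covered 10.8/29.531 of its cycle, so θ ≈ 360° × 10.8/29.531 = 131.7°.
With cos θ = (-0.665), the lit fraction is (1 − (-0.665))/2 ≈ 0.832.

0.83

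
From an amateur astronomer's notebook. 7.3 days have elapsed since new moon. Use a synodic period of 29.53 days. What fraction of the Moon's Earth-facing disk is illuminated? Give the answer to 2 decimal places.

0.49

The Moon has covered 7.3/29.53 of its cycle, so θ ≈ 360° × 7.3/29.53 = 89.0°.
Illuminated fraction = (1 − cos 89.0°)/2 = (1 − 0.018)/2 ≈ 0.491.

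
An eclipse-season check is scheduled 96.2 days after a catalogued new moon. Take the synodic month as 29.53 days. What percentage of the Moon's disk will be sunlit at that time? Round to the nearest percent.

52%

96.2/29.53 = 3.258 lunations, so 3 complete cycles and 7.61 d into the next.
The Moon has covered 7.61/29.53 of its cycle, so θ ≈ 360° × 7.61/29.53 = 92.8°.
cos 92.8° = (-0.048), so f = (1 − (-0.048))/2 = 0.524, so 52%.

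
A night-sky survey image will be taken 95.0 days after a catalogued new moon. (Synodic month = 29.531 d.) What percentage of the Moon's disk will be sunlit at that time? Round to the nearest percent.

95.0 d spans 3 complete synodic months (3 × 29.531 = 88.59 d) plus 6.41 d.
The Moon has covered 6.41/29.531 of its cycle, so θ ≈ 360° × 6.41/29.531 = 78.1°.
cos 78.1° = 0.206, so f = (1 − 0.206)/2 = 0.397, so 40%.

40%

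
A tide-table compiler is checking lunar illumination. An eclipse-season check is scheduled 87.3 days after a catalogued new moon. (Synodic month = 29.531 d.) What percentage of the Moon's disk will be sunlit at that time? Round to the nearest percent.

2%

87.3 d spans 2 complete synodic months (2 × 29.531 = 59.06 d) plus 28.24 d.
The Moon has covered 28.24/29.531 of its cycle, so θ ≈ 360° × 28.24/29.531 = 344.2°.
With cos θ = 0.962, the lit fraction is (1 − 0.962)/2 ≈ 0.019, so 2%.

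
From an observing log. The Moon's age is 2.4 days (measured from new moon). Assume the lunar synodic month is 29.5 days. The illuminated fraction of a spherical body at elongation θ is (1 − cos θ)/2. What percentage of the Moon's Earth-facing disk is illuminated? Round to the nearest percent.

Phase angle: θ = 360°·(2.4 d)/(29.5 d) = 29.3°.
With cos θ = 0.872, the lit fraction is (1 − 0.872)/2 ≈ 0.064, so 6%.

6%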